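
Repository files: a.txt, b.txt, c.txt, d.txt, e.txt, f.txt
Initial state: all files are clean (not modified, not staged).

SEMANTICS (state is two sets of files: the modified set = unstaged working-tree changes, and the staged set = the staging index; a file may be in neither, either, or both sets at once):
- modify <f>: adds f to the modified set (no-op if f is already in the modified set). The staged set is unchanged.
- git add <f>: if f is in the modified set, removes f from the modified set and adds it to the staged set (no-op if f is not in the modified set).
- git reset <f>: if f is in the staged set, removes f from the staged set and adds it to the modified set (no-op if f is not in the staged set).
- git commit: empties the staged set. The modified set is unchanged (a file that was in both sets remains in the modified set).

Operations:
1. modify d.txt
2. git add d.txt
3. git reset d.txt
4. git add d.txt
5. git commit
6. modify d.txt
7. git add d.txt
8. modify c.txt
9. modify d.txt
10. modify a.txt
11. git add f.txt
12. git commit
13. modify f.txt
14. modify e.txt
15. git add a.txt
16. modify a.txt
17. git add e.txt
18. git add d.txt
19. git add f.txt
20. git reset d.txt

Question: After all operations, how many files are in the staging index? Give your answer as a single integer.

Answer: 3

Derivation:
After op 1 (modify d.txt): modified={d.txt} staged={none}
After op 2 (git add d.txt): modified={none} staged={d.txt}
After op 3 (git reset d.txt): modified={d.txt} staged={none}
After op 4 (git add d.txt): modified={none} staged={d.txt}
After op 5 (git commit): modified={none} staged={none}
After op 6 (modify d.txt): modified={d.txt} staged={none}
After op 7 (git add d.txt): modified={none} staged={d.txt}
After op 8 (modify c.txt): modified={c.txt} staged={d.txt}
After op 9 (modify d.txt): modified={c.txt, d.txt} staged={d.txt}
After op 10 (modify a.txt): modified={a.txt, c.txt, d.txt} staged={d.txt}
After op 11 (git add f.txt): modified={a.txt, c.txt, d.txt} staged={d.txt}
After op 12 (git commit): modified={a.txt, c.txt, d.txt} staged={none}
After op 13 (modify f.txt): modified={a.txt, c.txt, d.txt, f.txt} staged={none}
After op 14 (modify e.txt): modified={a.txt, c.txt, d.txt, e.txt, f.txt} staged={none}
After op 15 (git add a.txt): modified={c.txt, d.txt, e.txt, f.txt} staged={a.txt}
After op 16 (modify a.txt): modified={a.txt, c.txt, d.txt, e.txt, f.txt} staged={a.txt}
After op 17 (git add e.txt): modified={a.txt, c.txt, d.txt, f.txt} staged={a.txt, e.txt}
After op 18 (git add d.txt): modified={a.txt, c.txt, f.txt} staged={a.txt, d.txt, e.txt}
After op 19 (git add f.txt): modified={a.txt, c.txt} staged={a.txt, d.txt, e.txt, f.txt}
After op 20 (git reset d.txt): modified={a.txt, c.txt, d.txt} staged={a.txt, e.txt, f.txt}
Final staged set: {a.txt, e.txt, f.txt} -> count=3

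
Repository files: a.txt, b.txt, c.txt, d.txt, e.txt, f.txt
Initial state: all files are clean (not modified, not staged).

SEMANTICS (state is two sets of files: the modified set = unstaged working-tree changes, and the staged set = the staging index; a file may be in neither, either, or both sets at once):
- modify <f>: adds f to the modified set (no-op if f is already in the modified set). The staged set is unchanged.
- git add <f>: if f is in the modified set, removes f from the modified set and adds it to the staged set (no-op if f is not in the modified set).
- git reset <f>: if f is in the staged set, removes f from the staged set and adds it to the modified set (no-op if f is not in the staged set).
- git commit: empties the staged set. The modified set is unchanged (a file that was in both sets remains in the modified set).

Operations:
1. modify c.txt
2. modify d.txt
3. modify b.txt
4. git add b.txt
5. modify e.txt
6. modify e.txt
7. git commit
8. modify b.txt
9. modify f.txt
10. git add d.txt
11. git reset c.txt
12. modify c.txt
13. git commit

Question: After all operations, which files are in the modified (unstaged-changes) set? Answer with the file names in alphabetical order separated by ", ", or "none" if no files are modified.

After op 1 (modify c.txt): modified={c.txt} staged={none}
After op 2 (modify d.txt): modified={c.txt, d.txt} staged={none}
After op 3 (modify b.txt): modified={b.txt, c.txt, d.txt} staged={none}
After op 4 (git add b.txt): modified={c.txt, d.txt} staged={b.txt}
After op 5 (modify e.txt): modified={c.txt, d.txt, e.txt} staged={b.txt}
After op 6 (modify e.txt): modified={c.txt, d.txt, e.txt} staged={b.txt}
After op 7 (git commit): modified={c.txt, d.txt, e.txt} staged={none}
After op 8 (modify b.txt): modified={b.txt, c.txt, d.txt, e.txt} staged={none}
After op 9 (modify f.txt): modified={b.txt, c.txt, d.txt, e.txt, f.txt} staged={none}
After op 10 (git add d.txt): modified={b.txt, c.txt, e.txt, f.txt} staged={d.txt}
After op 11 (git reset c.txt): modified={b.txt, c.txt, e.txt, f.txt} staged={d.txt}
After op 12 (modify c.txt): modified={b.txt, c.txt, e.txt, f.txt} staged={d.txt}
After op 13 (git commit): modified={b.txt, c.txt, e.txt, f.txt} staged={none}

Answer: b.txt, c.txt, e.txt, f.txt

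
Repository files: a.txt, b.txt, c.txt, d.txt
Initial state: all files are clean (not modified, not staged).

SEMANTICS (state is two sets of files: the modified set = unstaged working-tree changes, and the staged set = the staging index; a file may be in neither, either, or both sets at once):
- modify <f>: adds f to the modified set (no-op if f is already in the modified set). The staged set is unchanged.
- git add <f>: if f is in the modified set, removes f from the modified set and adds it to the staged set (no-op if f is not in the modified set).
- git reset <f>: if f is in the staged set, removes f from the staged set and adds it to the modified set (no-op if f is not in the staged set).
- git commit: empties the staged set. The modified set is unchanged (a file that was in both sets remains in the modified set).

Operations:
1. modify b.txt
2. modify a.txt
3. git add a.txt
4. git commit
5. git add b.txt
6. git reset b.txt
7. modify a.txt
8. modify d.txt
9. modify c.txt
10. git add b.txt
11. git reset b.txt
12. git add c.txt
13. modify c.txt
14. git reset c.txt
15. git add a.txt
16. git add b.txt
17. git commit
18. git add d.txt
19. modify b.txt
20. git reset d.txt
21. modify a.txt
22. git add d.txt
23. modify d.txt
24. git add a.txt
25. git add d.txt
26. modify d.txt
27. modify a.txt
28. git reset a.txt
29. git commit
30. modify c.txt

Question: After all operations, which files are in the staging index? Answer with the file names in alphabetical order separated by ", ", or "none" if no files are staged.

Answer: none

Derivation:
After op 1 (modify b.txt): modified={b.txt} staged={none}
After op 2 (modify a.txt): modified={a.txt, b.txt} staged={none}
After op 3 (git add a.txt): modified={b.txt} staged={a.txt}
After op 4 (git commit): modified={b.txt} staged={none}
After op 5 (git add b.txt): modified={none} staged={b.txt}
After op 6 (git reset b.txt): modified={b.txt} staged={none}
After op 7 (modify a.txt): modified={a.txt, b.txt} staged={none}
After op 8 (modify d.txt): modified={a.txt, b.txt, d.txt} staged={none}
After op 9 (modify c.txt): modified={a.txt, b.txt, c.txt, d.txt} staged={none}
After op 10 (git add b.txt): modified={a.txt, c.txt, d.txt} staged={b.txt}
After op 11 (git reset b.txt): modified={a.txt, b.txt, c.txt, d.txt} staged={none}
After op 12 (git add c.txt): modified={a.txt, b.txt, d.txt} staged={c.txt}
After op 13 (modify c.txt): modified={a.txt, b.txt, c.txt, d.txt} staged={c.txt}
After op 14 (git reset c.txt): modified={a.txt, b.txt, c.txt, d.txt} staged={none}
After op 15 (git add a.txt): modified={b.txt, c.txt, d.txt} staged={a.txt}
After op 16 (git add b.txt): modified={c.txt, d.txt} staged={a.txt, b.txt}
After op 17 (git commit): modified={c.txt, d.txt} staged={none}
After op 18 (git add d.txt): modified={c.txt} staged={d.txt}
After op 19 (modify b.txt): modified={b.txt, c.txt} staged={d.txt}
After op 20 (git reset d.txt): modified={b.txt, c.txt, d.txt} staged={none}
After op 21 (modify a.txt): modified={a.txt, b.txt, c.txt, d.txt} staged={none}
After op 22 (git add d.txt): modified={a.txt, b.txt, c.txt} staged={d.txt}
After op 23 (modify d.txt): modified={a.txt, b.txt, c.txt, d.txt} staged={d.txt}
After op 24 (git add a.txt): modified={b.txt, c.txt, d.txt} staged={a.txt, d.txt}
After op 25 (git add d.txt): modified={b.txt, c.txt} staged={a.txt, d.txt}
After op 26 (modify d.txt): modified={b.txt, c.txt, d.txt} staged={a.txt, d.txt}
After op 27 (modify a.txt): modified={a.txt, b.txt, c.txt, d.txt} staged={a.txt, d.txt}
After op 28 (git reset a.txt): modified={a.txt, b.txt, c.txt, d.txt} staged={d.txt}
After op 29 (git commit): modified={a.txt, b.txt, c.txt, d.txt} staged={none}
After op 30 (modify c.txt): modified={a.txt, b.txt, c.txt, d.txt} staged={none}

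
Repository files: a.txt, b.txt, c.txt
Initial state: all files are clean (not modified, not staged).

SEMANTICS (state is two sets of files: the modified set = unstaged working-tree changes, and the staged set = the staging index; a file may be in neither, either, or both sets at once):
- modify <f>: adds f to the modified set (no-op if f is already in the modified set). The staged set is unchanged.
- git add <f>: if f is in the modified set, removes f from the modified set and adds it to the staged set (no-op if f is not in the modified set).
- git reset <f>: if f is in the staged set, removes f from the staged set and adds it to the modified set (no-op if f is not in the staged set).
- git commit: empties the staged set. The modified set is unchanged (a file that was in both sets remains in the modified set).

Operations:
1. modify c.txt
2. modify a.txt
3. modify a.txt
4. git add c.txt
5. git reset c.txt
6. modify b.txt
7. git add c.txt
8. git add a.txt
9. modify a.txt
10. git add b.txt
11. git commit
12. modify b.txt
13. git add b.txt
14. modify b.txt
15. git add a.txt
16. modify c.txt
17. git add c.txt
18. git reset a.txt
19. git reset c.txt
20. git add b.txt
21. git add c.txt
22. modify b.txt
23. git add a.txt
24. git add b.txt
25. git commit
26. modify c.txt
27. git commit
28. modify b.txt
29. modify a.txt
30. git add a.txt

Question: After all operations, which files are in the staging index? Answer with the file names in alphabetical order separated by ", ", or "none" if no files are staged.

After op 1 (modify c.txt): modified={c.txt} staged={none}
After op 2 (modify a.txt): modified={a.txt, c.txt} staged={none}
After op 3 (modify a.txt): modified={a.txt, c.txt} staged={none}
After op 4 (git add c.txt): modified={a.txt} staged={c.txt}
After op 5 (git reset c.txt): modified={a.txt, c.txt} staged={none}
After op 6 (modify b.txt): modified={a.txt, b.txt, c.txt} staged={none}
After op 7 (git add c.txt): modified={a.txt, b.txt} staged={c.txt}
After op 8 (git add a.txt): modified={b.txt} staged={a.txt, c.txt}
After op 9 (modify a.txt): modified={a.txt, b.txt} staged={a.txt, c.txt}
After op 10 (git add b.txt): modified={a.txt} staged={a.txt, b.txt, c.txt}
After op 11 (git commit): modified={a.txt} staged={none}
After op 12 (modify b.txt): modified={a.txt, b.txt} staged={none}
After op 13 (git add b.txt): modified={a.txt} staged={b.txt}
After op 14 (modify b.txt): modified={a.txt, b.txt} staged={b.txt}
After op 15 (git add a.txt): modified={b.txt} staged={a.txt, b.txt}
After op 16 (modify c.txt): modified={b.txt, c.txt} staged={a.txt, b.txt}
After op 17 (git add c.txt): modified={b.txt} staged={a.txt, b.txt, c.txt}
After op 18 (git reset a.txt): modified={a.txt, b.txt} staged={b.txt, c.txt}
After op 19 (git reset c.txt): modified={a.txt, b.txt, c.txt} staged={b.txt}
After op 20 (git add b.txt): modified={a.txt, c.txt} staged={b.txt}
After op 21 (git add c.txt): modified={a.txt} staged={b.txt, c.txt}
After op 22 (modify b.txt): modified={a.txt, b.txt} staged={b.txt, c.txt}
After op 23 (git add a.txt): modified={b.txt} staged={a.txt, b.txt, c.txt}
After op 24 (git add b.txt): modified={none} staged={a.txt, b.txt, c.txt}
After op 25 (git commit): modified={none} staged={none}
After op 26 (modify c.txt): modified={c.txt} staged={none}
After op 27 (git commit): modified={c.txt} staged={none}
After op 28 (modify b.txt): modified={b.txt, c.txt} staged={none}
After op 29 (modify a.txt): modified={a.txt, b.txt, c.txt} staged={none}
After op 30 (git add a.txt): modified={b.txt, c.txt} staged={a.txt}

Answer: a.txt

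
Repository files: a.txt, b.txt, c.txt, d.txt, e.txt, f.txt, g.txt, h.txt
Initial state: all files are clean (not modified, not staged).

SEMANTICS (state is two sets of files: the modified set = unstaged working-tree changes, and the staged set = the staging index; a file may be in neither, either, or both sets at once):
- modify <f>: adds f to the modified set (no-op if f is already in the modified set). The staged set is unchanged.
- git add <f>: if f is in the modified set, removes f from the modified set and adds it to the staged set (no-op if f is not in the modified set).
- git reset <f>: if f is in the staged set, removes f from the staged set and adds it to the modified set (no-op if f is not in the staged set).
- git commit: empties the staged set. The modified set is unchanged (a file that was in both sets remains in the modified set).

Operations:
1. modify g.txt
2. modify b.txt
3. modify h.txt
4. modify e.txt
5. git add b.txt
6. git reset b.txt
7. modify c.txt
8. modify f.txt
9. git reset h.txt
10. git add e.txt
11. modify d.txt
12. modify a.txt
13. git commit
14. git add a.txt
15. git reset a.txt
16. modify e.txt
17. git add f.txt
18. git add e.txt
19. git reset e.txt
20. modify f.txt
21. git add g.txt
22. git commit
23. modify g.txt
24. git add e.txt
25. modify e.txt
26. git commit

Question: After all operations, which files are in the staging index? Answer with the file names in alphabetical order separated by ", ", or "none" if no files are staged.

After op 1 (modify g.txt): modified={g.txt} staged={none}
After op 2 (modify b.txt): modified={b.txt, g.txt} staged={none}
After op 3 (modify h.txt): modified={b.txt, g.txt, h.txt} staged={none}
After op 4 (modify e.txt): modified={b.txt, e.txt, g.txt, h.txt} staged={none}
After op 5 (git add b.txt): modified={e.txt, g.txt, h.txt} staged={b.txt}
After op 6 (git reset b.txt): modified={b.txt, e.txt, g.txt, h.txt} staged={none}
After op 7 (modify c.txt): modified={b.txt, c.txt, e.txt, g.txt, h.txt} staged={none}
After op 8 (modify f.txt): modified={b.txt, c.txt, e.txt, f.txt, g.txt, h.txt} staged={none}
After op 9 (git reset h.txt): modified={b.txt, c.txt, e.txt, f.txt, g.txt, h.txt} staged={none}
After op 10 (git add e.txt): modified={b.txt, c.txt, f.txt, g.txt, h.txt} staged={e.txt}
After op 11 (modify d.txt): modified={b.txt, c.txt, d.txt, f.txt, g.txt, h.txt} staged={e.txt}
After op 12 (modify a.txt): modified={a.txt, b.txt, c.txt, d.txt, f.txt, g.txt, h.txt} staged={e.txt}
After op 13 (git commit): modified={a.txt, b.txt, c.txt, d.txt, f.txt, g.txt, h.txt} staged={none}
After op 14 (git add a.txt): modified={b.txt, c.txt, d.txt, f.txt, g.txt, h.txt} staged={a.txt}
After op 15 (git reset a.txt): modified={a.txt, b.txt, c.txt, d.txt, f.txt, g.txt, h.txt} staged={none}
After op 16 (modify e.txt): modified={a.txt, b.txt, c.txt, d.txt, e.txt, f.txt, g.txt, h.txt} staged={none}
After op 17 (git add f.txt): modified={a.txt, b.txt, c.txt, d.txt, e.txt, g.txt, h.txt} staged={f.txt}
After op 18 (git add e.txt): modified={a.txt, b.txt, c.txt, d.txt, g.txt, h.txt} staged={e.txt, f.txt}
After op 19 (git reset e.txt): modified={a.txt, b.txt, c.txt, d.txt, e.txt, g.txt, h.txt} staged={f.txt}
After op 20 (modify f.txt): modified={a.txt, b.txt, c.txt, d.txt, e.txt, f.txt, g.txt, h.txt} staged={f.txt}
After op 21 (git add g.txt): modified={a.txt, b.txt, c.txt, d.txt, e.txt, f.txt, h.txt} staged={f.txt, g.txt}
After op 22 (git commit): modified={a.txt, b.txt, c.txt, d.txt, e.txt, f.txt, h.txt} staged={none}
After op 23 (modify g.txt): modified={a.txt, b.txt, c.txt, d.txt, e.txt, f.txt, g.txt, h.txt} staged={none}
After op 24 (git add e.txt): modified={a.txt, b.txt, c.txt, d.txt, f.txt, g.txt, h.txt} staged={e.txt}
After op 25 (modify e.txt): modified={a.txt, b.txt, c.txt, d.txt, e.txt, f.txt, g.txt, h.txt} staged={e.txt}
After op 26 (git commit): modified={a.txt, b.txt, c.txt, d.txt, e.txt, f.txt, g.txt, h.txt} staged={none}

Answer: none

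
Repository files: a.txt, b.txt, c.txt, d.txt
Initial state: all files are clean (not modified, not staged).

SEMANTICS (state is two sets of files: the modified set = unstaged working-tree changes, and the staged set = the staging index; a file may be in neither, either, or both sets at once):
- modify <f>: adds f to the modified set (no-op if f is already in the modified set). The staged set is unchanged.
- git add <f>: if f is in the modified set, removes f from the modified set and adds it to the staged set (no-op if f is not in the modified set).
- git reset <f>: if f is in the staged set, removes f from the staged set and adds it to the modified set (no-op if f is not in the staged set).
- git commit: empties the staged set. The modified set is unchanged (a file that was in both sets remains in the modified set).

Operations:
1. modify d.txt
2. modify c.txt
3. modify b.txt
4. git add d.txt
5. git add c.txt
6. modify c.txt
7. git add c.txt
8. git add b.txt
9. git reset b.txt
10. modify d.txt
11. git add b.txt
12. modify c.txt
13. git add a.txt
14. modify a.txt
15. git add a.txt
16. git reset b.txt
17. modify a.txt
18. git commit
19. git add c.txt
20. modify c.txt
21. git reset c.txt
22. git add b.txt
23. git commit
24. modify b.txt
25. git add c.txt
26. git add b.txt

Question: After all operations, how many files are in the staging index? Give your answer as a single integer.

Answer: 2

Derivation:
After op 1 (modify d.txt): modified={d.txt} staged={none}
After op 2 (modify c.txt): modified={c.txt, d.txt} staged={none}
After op 3 (modify b.txt): modified={b.txt, c.txt, d.txt} staged={none}
After op 4 (git add d.txt): modified={b.txt, c.txt} staged={d.txt}
After op 5 (git add c.txt): modified={b.txt} staged={c.txt, d.txt}
After op 6 (modify c.txt): modified={b.txt, c.txt} staged={c.txt, d.txt}
After op 7 (git add c.txt): modified={b.txt} staged={c.txt, d.txt}
After op 8 (git add b.txt): modified={none} staged={b.txt, c.txt, d.txt}
After op 9 (git reset b.txt): modified={b.txt} staged={c.txt, d.txt}
After op 10 (modify d.txt): modified={b.txt, d.txt} staged={c.txt, d.txt}
After op 11 (git add b.txt): modified={d.txt} staged={b.txt, c.txt, d.txt}
After op 12 (modify c.txt): modified={c.txt, d.txt} staged={b.txt, c.txt, d.txt}
After op 13 (git add a.txt): modified={c.txt, d.txt} staged={b.txt, c.txt, d.txt}
After op 14 (modify a.txt): modified={a.txt, c.txt, d.txt} staged={b.txt, c.txt, d.txt}
After op 15 (git add a.txt): modified={c.txt, d.txt} staged={a.txt, b.txt, c.txt, d.txt}
After op 16 (git reset b.txt): modified={b.txt, c.txt, d.txt} staged={a.txt, c.txt, d.txt}
After op 17 (modify a.txt): modified={a.txt, b.txt, c.txt, d.txt} staged={a.txt, c.txt, d.txt}
After op 18 (git commit): modified={a.txt, b.txt, c.txt, d.txt} staged={none}
After op 19 (git add c.txt): modified={a.txt, b.txt, d.txt} staged={c.txt}
After op 20 (modify c.txt): modified={a.txt, b.txt, c.txt, d.txt} staged={c.txt}
After op 21 (git reset c.txt): modified={a.txt, b.txt, c.txt, d.txt} staged={none}
After op 22 (git add b.txt): modified={a.txt, c.txt, d.txt} staged={b.txt}
After op 23 (git commit): modified={a.txt, c.txt, d.txt} staged={none}
After op 24 (modify b.txt): modified={a.txt, b.txt, c.txt, d.txt} staged={none}
After op 25 (git add c.txt): modified={a.txt, b.txt, d.txt} staged={c.txt}
After op 26 (git add b.txt): modified={a.txt, d.txt} staged={b.txt, c.txt}
Final staged set: {b.txt, c.txt} -> count=2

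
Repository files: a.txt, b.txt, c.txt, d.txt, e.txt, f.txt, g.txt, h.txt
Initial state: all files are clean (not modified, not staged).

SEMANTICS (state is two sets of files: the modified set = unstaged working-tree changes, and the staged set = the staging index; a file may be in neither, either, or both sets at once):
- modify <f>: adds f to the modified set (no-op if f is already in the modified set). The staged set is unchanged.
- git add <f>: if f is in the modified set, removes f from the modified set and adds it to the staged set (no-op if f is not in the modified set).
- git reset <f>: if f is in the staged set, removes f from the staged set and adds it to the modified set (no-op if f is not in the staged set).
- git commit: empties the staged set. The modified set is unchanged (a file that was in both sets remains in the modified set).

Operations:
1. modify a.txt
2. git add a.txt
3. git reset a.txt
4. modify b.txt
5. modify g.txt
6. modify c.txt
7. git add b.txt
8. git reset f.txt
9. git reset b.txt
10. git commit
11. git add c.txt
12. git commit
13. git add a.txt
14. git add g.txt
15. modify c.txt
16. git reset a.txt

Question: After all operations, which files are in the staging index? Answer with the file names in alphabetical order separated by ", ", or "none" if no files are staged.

After op 1 (modify a.txt): modified={a.txt} staged={none}
After op 2 (git add a.txt): modified={none} staged={a.txt}
After op 3 (git reset a.txt): modified={a.txt} staged={none}
After op 4 (modify b.txt): modified={a.txt, b.txt} staged={none}
After op 5 (modify g.txt): modified={a.txt, b.txt, g.txt} staged={none}
After op 6 (modify c.txt): modified={a.txt, b.txt, c.txt, g.txt} staged={none}
After op 7 (git add b.txt): modified={a.txt, c.txt, g.txt} staged={b.txt}
After op 8 (git reset f.txt): modified={a.txt, c.txt, g.txt} staged={b.txt}
After op 9 (git reset b.txt): modified={a.txt, b.txt, c.txt, g.txt} staged={none}
After op 10 (git commit): modified={a.txt, b.txt, c.txt, g.txt} staged={none}
After op 11 (git add c.txt): modified={a.txt, b.txt, g.txt} staged={c.txt}
After op 12 (git commit): modified={a.txt, b.txt, g.txt} staged={none}
After op 13 (git add a.txt): modified={b.txt, g.txt} staged={a.txt}
After op 14 (git add g.txt): modified={b.txt} staged={a.txt, g.txt}
After op 15 (modify c.txt): modified={b.txt, c.txt} staged={a.txt, g.txt}
After op 16 (git reset a.txt): modified={a.txt, b.txt, c.txt} staged={g.txt}

Answer: g.txt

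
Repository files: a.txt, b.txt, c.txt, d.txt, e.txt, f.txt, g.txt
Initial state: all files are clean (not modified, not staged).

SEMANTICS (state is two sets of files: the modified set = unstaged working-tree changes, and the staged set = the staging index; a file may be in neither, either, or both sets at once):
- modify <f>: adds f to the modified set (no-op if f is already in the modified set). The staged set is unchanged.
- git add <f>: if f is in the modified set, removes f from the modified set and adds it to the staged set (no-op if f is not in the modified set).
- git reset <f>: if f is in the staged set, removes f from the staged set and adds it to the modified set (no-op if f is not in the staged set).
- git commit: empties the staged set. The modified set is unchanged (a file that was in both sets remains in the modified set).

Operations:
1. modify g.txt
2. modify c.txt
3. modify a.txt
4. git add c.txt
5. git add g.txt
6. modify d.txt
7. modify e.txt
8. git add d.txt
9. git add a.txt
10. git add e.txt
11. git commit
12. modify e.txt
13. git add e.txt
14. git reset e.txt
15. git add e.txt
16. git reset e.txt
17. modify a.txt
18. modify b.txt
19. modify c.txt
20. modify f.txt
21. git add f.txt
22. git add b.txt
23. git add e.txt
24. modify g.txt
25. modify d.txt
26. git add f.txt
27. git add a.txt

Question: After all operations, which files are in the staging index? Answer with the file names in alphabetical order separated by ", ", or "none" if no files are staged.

Answer: a.txt, b.txt, e.txt, f.txt

Derivation:
After op 1 (modify g.txt): modified={g.txt} staged={none}
After op 2 (modify c.txt): modified={c.txt, g.txt} staged={none}
After op 3 (modify a.txt): modified={a.txt, c.txt, g.txt} staged={none}
After op 4 (git add c.txt): modified={a.txt, g.txt} staged={c.txt}
After op 5 (git add g.txt): modified={a.txt} staged={c.txt, g.txt}
After op 6 (modify d.txt): modified={a.txt, d.txt} staged={c.txt, g.txt}
After op 7 (modify e.txt): modified={a.txt, d.txt, e.txt} staged={c.txt, g.txt}
After op 8 (git add d.txt): modified={a.txt, e.txt} staged={c.txt, d.txt, g.txt}
After op 9 (git add a.txt): modified={e.txt} staged={a.txt, c.txt, d.txt, g.txt}
After op 10 (git add e.txt): modified={none} staged={a.txt, c.txt, d.txt, e.txt, g.txt}
After op 11 (git commit): modified={none} staged={none}
After op 12 (modify e.txt): modified={e.txt} staged={none}
After op 13 (git add e.txt): modified={none} staged={e.txt}
After op 14 (git reset e.txt): modified={e.txt} staged={none}
After op 15 (git add e.txt): modified={none} staged={e.txt}
After op 16 (git reset e.txt): modified={e.txt} staged={none}
After op 17 (modify a.txt): modified={a.txt, e.txt} staged={none}
After op 18 (modify b.txt): modified={a.txt, b.txt, e.txt} staged={none}
After op 19 (modify c.txt): modified={a.txt, b.txt, c.txt, e.txt} staged={none}
After op 20 (modify f.txt): modified={a.txt, b.txt, c.txt, e.txt, f.txt} staged={none}
After op 21 (git add f.txt): modified={a.txt, b.txt, c.txt, e.txt} staged={f.txt}
After op 22 (git add b.txt): modified={a.txt, c.txt, e.txt} staged={b.txt, f.txt}
After op 23 (git add e.txt): modified={a.txt, c.txt} staged={b.txt, e.txt, f.txt}
After op 24 (modify g.txt): modified={a.txt, c.txt, g.txt} staged={b.txt, e.txt, f.txt}
After op 25 (modify d.txt): modified={a.txt, c.txt, d.txt, g.txt} staged={b.txt, e.txt, f.txt}
After op 26 (git add f.txt): modified={a.txt, c.txt, d.txt, g.txt} staged={b.txt, e.txt, f.txt}
After op 27 (git add a.txt): modified={c.txt, d.txt, g.txt} staged={a.txt, b.txt, e.txt, f.txt}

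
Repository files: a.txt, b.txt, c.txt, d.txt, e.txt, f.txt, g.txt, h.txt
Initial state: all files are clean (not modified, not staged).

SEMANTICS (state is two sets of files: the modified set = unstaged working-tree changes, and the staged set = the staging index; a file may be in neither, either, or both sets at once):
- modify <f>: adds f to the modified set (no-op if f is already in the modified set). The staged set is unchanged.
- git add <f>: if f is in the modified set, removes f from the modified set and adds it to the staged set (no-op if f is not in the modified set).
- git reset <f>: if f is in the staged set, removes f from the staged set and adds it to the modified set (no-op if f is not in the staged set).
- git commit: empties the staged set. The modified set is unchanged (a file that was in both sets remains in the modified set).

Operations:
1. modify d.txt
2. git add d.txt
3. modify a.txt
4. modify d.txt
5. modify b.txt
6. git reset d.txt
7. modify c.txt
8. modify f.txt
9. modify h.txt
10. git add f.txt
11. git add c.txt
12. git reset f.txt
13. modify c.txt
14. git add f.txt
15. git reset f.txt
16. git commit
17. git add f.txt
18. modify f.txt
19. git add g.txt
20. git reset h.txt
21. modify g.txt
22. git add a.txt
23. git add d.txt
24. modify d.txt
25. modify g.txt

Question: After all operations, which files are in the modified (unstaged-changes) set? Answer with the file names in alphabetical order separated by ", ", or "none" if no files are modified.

Answer: b.txt, c.txt, d.txt, f.txt, g.txt, h.txt

Derivation:
After op 1 (modify d.txt): modified={d.txt} staged={none}
After op 2 (git add d.txt): modified={none} staged={d.txt}
After op 3 (modify a.txt): modified={a.txt} staged={d.txt}
After op 4 (modify d.txt): modified={a.txt, d.txt} staged={d.txt}
After op 5 (modify b.txt): modified={a.txt, b.txt, d.txt} staged={d.txt}
After op 6 (git reset d.txt): modified={a.txt, b.txt, d.txt} staged={none}
After op 7 (modify c.txt): modified={a.txt, b.txt, c.txt, d.txt} staged={none}
After op 8 (modify f.txt): modified={a.txt, b.txt, c.txt, d.txt, f.txt} staged={none}
After op 9 (modify h.txt): modified={a.txt, b.txt, c.txt, d.txt, f.txt, h.txt} staged={none}
After op 10 (git add f.txt): modified={a.txt, b.txt, c.txt, d.txt, h.txt} staged={f.txt}
After op 11 (git add c.txt): modified={a.txt, b.txt, d.txt, h.txt} staged={c.txt, f.txt}
After op 12 (git reset f.txt): modified={a.txt, b.txt, d.txt, f.txt, h.txt} staged={c.txt}
After op 13 (modify c.txt): modified={a.txt, b.txt, c.txt, d.txt, f.txt, h.txt} staged={c.txt}
After op 14 (git add f.txt): modified={a.txt, b.txt, c.txt, d.txt, h.txt} staged={c.txt, f.txt}
After op 15 (git reset f.txt): modified={a.txt, b.txt, c.txt, d.txt, f.txt, h.txt} staged={c.txt}
After op 16 (git commit): modified={a.txt, b.txt, c.txt, d.txt, f.txt, h.txt} staged={none}
After op 17 (git add f.txt): modified={a.txt, b.txt, c.txt, d.txt, h.txt} staged={f.txt}
After op 18 (modify f.txt): modified={a.txt, b.txt, c.txt, d.txt, f.txt, h.txt} staged={f.txt}
After op 19 (git add g.txt): modified={a.txt, b.txt, c.txt, d.txt, f.txt, h.txt} staged={f.txt}
After op 20 (git reset h.txt): modified={a.txt, b.txt, c.txt, d.txt, f.txt, h.txt} staged={f.txt}
After op 21 (modify g.txt): modified={a.txt, b.txt, c.txt, d.txt, f.txt, g.txt, h.txt} staged={f.txt}
After op 22 (git add a.txt): modified={b.txt, c.txt, d.txt, f.txt, g.txt, h.txt} staged={a.txt, f.txt}
After op 23 (git add d.txt): modified={b.txt, c.txt, f.txt, g.txt, h.txt} staged={a.txt, d.txt, f.txt}
After op 24 (modify d.txt): modified={b.txt, c.txt, d.txt, f.txt, g.txt, h.txt} staged={a.txt, d.txt, f.txt}
After op 25 (modify g.txt): modified={b.txt, c.txt, d.txt, f.txt, g.txt, h.txt} staged={a.txt, d.txt, f.txt}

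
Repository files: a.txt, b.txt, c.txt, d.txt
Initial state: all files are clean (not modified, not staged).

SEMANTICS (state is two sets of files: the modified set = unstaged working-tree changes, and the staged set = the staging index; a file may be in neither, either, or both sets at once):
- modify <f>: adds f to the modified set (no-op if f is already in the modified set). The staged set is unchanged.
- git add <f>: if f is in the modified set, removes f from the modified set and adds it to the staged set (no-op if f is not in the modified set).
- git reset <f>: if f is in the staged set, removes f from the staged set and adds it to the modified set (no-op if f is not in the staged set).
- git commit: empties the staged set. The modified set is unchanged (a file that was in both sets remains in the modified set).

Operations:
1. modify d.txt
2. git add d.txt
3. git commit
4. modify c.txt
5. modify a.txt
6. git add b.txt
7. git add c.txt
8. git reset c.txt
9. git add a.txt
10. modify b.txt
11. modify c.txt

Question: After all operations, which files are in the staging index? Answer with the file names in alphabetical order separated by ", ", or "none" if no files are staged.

After op 1 (modify d.txt): modified={d.txt} staged={none}
After op 2 (git add d.txt): modified={none} staged={d.txt}
After op 3 (git commit): modified={none} staged={none}
After op 4 (modify c.txt): modified={c.txt} staged={none}
After op 5 (modify a.txt): modified={a.txt, c.txt} staged={none}
After op 6 (git add b.txt): modified={a.txt, c.txt} staged={none}
After op 7 (git add c.txt): modified={a.txt} staged={c.txt}
After op 8 (git reset c.txt): modified={a.txt, c.txt} staged={none}
After op 9 (git add a.txt): modified={c.txt} staged={a.txt}
After op 10 (modify b.txt): modified={b.txt, c.txt} staged={a.txt}
After op 11 (modify c.txt): modified={b.txt, c.txt} staged={a.txt}

Answer: a.txt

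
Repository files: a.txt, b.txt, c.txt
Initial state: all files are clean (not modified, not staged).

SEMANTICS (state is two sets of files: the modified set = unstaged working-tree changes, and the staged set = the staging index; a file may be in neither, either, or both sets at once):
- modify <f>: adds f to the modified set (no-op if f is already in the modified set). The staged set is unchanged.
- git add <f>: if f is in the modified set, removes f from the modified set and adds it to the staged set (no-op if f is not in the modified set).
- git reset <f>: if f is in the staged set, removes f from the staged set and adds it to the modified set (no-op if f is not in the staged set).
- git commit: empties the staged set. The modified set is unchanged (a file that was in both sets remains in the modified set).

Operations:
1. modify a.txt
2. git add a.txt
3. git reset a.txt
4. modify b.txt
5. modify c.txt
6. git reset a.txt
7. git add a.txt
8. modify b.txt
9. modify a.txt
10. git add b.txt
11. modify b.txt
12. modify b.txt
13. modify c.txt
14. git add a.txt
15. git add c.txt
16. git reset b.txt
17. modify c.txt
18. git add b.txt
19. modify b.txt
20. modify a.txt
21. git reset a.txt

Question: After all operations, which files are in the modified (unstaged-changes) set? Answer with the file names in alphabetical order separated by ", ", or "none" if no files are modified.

Answer: a.txt, b.txt, c.txt

Derivation:
After op 1 (modify a.txt): modified={a.txt} staged={none}
After op 2 (git add a.txt): modified={none} staged={a.txt}
After op 3 (git reset a.txt): modified={a.txt} staged={none}
After op 4 (modify b.txt): modified={a.txt, b.txt} staged={none}
After op 5 (modify c.txt): modified={a.txt, b.txt, c.txt} staged={none}
After op 6 (git reset a.txt): modified={a.txt, b.txt, c.txt} staged={none}
After op 7 (git add a.txt): modified={b.txt, c.txt} staged={a.txt}
After op 8 (modify b.txt): modified={b.txt, c.txt} staged={a.txt}
After op 9 (modify a.txt): modified={a.txt, b.txt, c.txt} staged={a.txt}
After op 10 (git add b.txt): modified={a.txt, c.txt} staged={a.txt, b.txt}
After op 11 (modify b.txt): modified={a.txt, b.txt, c.txt} staged={a.txt, b.txt}
After op 12 (modify b.txt): modified={a.txt, b.txt, c.txt} staged={a.txt, b.txt}
After op 13 (modify c.txt): modified={a.txt, b.txt, c.txt} staged={a.txt, b.txt}
After op 14 (git add a.txt): modified={b.txt, c.txt} staged={a.txt, b.txt}
After op 15 (git add c.txt): modified={b.txt} staged={a.txt, b.txt, c.txt}
After op 16 (git reset b.txt): modified={b.txt} staged={a.txt, c.txt}
After op 17 (modify c.txt): modified={b.txt, c.txt} staged={a.txt, c.txt}
After op 18 (git add b.txt): modified={c.txt} staged={a.txt, b.txt, c.txt}
After op 19 (modify b.txt): modified={b.txt, c.txt} staged={a.txt, b.txt, c.txt}
After op 20 (modify a.txt): modified={a.txt, b.txt, c.txt} staged={a.txt, b.txt, c.txt}
After op 21 (git reset a.txt): modified={a.txt, b.txt, c.txt} staged={b.txt, c.txt}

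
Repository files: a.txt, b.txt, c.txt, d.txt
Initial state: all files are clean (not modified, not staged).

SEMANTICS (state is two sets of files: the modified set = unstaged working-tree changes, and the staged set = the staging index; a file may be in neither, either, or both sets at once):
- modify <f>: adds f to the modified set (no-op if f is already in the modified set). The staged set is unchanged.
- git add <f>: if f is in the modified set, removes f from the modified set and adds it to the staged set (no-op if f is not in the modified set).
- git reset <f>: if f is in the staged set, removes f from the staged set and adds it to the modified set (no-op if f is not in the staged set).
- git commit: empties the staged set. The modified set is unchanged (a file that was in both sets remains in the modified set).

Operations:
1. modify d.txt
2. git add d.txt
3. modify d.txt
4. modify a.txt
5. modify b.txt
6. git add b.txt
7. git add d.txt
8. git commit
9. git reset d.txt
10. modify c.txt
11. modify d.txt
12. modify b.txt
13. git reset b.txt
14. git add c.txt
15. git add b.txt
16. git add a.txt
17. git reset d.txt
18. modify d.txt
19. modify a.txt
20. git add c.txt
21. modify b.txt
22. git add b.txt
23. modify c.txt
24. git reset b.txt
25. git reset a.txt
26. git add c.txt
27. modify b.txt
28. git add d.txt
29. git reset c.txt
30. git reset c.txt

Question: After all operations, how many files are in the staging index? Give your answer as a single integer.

After op 1 (modify d.txt): modified={d.txt} staged={none}
After op 2 (git add d.txt): modified={none} staged={d.txt}
After op 3 (modify d.txt): modified={d.txt} staged={d.txt}
After op 4 (modify a.txt): modified={a.txt, d.txt} staged={d.txt}
After op 5 (modify b.txt): modified={a.txt, b.txt, d.txt} staged={d.txt}
After op 6 (git add b.txt): modified={a.txt, d.txt} staged={b.txt, d.txt}
After op 7 (git add d.txt): modified={a.txt} staged={b.txt, d.txt}
After op 8 (git commit): modified={a.txt} staged={none}
After op 9 (git reset d.txt): modified={a.txt} staged={none}
After op 10 (modify c.txt): modified={a.txt, c.txt} staged={none}
After op 11 (modify d.txt): modified={a.txt, c.txt, d.txt} staged={none}
After op 12 (modify b.txt): modified={a.txt, b.txt, c.txt, d.txt} staged={none}
After op 13 (git reset b.txt): modified={a.txt, b.txt, c.txt, d.txt} staged={none}
After op 14 (git add c.txt): modified={a.txt, b.txt, d.txt} staged={c.txt}
After op 15 (git add b.txt): modified={a.txt, d.txt} staged={b.txt, c.txt}
After op 16 (git add a.txt): modified={d.txt} staged={a.txt, b.txt, c.txt}
After op 17 (git reset d.txt): modified={d.txt} staged={a.txt, b.txt, c.txt}
After op 18 (modify d.txt): modified={d.txt} staged={a.txt, b.txt, c.txt}
After op 19 (modify a.txt): modified={a.txt, d.txt} staged={a.txt, b.txt, c.txt}
After op 20 (git add c.txt): modified={a.txt, d.txt} staged={a.txt, b.txt, c.txt}
After op 21 (modify b.txt): modified={a.txt, b.txt, d.txt} staged={a.txt, b.txt, c.txt}
After op 22 (git add b.txt): modified={a.txt, d.txt} staged={a.txt, b.txt, c.txt}
After op 23 (modify c.txt): modified={a.txt, c.txt, d.txt} staged={a.txt, b.txt, c.txt}
After op 24 (git reset b.txt): modified={a.txt, b.txt, c.txt, d.txt} staged={a.txt, c.txt}
After op 25 (git reset a.txt): modified={a.txt, b.txt, c.txt, d.txt} staged={c.txt}
After op 26 (git add c.txt): modified={a.txt, b.txt, d.txt} staged={c.txt}
After op 27 (modify b.txt): modified={a.txt, b.txt, d.txt} staged={c.txt}
After op 28 (git add d.txt): modified={a.txt, b.txt} staged={c.txt, d.txt}
After op 29 (git reset c.txt): modified={a.txt, b.txt, c.txt} staged={d.txt}
After op 30 (git reset c.txt): modified={a.txt, b.txt, c.txt} staged={d.txt}
Final staged set: {d.txt} -> count=1

Answer: 1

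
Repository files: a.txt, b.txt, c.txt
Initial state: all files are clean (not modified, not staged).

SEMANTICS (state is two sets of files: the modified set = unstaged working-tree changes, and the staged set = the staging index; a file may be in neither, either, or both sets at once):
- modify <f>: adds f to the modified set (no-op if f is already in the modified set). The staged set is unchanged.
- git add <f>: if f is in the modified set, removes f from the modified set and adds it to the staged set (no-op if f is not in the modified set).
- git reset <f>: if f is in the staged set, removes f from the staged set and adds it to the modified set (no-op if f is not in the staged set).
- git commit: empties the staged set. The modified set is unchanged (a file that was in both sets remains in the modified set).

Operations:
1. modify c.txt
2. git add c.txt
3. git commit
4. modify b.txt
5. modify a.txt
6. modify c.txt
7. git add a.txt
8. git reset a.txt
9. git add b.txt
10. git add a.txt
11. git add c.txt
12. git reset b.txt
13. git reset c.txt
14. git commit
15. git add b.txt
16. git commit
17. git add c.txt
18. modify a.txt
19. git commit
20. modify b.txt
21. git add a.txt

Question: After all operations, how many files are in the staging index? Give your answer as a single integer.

After op 1 (modify c.txt): modified={c.txt} staged={none}
After op 2 (git add c.txt): modified={none} staged={c.txt}
After op 3 (git commit): modified={none} staged={none}
After op 4 (modify b.txt): modified={b.txt} staged={none}
After op 5 (modify a.txt): modified={a.txt, b.txt} staged={none}
After op 6 (modify c.txt): modified={a.txt, b.txt, c.txt} staged={none}
After op 7 (git add a.txt): modified={b.txt, c.txt} staged={a.txt}
After op 8 (git reset a.txt): modified={a.txt, b.txt, c.txt} staged={none}
After op 9 (git add b.txt): modified={a.txt, c.txt} staged={b.txt}
After op 10 (git add a.txt): modified={c.txt} staged={a.txt, b.txt}
After op 11 (git add c.txt): modified={none} staged={a.txt, b.txt, c.txt}
After op 12 (git reset b.txt): modified={b.txt} staged={a.txt, c.txt}
After op 13 (git reset c.txt): modified={b.txt, c.txt} staged={a.txt}
After op 14 (git commit): modified={b.txt, c.txt} staged={none}
After op 15 (git add b.txt): modified={c.txt} staged={b.txt}
After op 16 (git commit): modified={c.txt} staged={none}
After op 17 (git add c.txt): modified={none} staged={c.txt}
After op 18 (modify a.txt): modified={a.txt} staged={c.txt}
After op 19 (git commit): modified={a.txt} staged={none}
After op 20 (modify b.txt): modified={a.txt, b.txt} staged={none}
After op 21 (git add a.txt): modified={b.txt} staged={a.txt}
Final staged set: {a.txt} -> count=1

Answer: 1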